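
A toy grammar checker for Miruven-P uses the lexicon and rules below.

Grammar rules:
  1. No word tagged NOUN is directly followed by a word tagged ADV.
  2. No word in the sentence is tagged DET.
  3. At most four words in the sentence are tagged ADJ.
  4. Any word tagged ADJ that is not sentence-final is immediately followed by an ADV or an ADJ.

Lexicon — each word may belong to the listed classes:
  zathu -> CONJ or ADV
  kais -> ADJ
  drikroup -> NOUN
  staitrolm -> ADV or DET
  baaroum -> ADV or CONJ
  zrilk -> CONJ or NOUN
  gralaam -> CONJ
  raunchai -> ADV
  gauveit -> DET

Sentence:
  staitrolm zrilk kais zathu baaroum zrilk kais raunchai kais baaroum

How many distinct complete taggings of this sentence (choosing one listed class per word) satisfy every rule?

Candidates per position — 1:staitrolm {ADV,DET}; 2:zrilk {CONJ,NOUN}; 3:kais {ADJ}; 4:zathu {CONJ,ADV}; 5:baaroum {ADV,CONJ}; 6:zrilk {CONJ,NOUN}; 7:kais {ADJ}; 8:raunchai {ADV}; 9:kais {ADJ}; 10:baaroum {ADV,CONJ}.
There are 64 candidate sequences in total.
Checking each against the rules leaves 8 sequences.
Count = 8.

8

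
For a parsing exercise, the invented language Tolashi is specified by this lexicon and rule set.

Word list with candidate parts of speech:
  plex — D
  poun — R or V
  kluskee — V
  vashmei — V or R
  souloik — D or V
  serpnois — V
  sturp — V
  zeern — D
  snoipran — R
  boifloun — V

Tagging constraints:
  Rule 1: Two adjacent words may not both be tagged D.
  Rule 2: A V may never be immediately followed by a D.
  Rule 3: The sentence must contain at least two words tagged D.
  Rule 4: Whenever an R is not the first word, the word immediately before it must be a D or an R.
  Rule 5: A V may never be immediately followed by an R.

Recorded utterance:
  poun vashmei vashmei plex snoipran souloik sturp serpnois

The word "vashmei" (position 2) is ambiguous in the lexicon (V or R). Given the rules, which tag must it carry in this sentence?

Candidates per position — 1:poun {R,V}; 2:vashmei {V,R}; 3:vashmei {V,R}; 4:plex {D}; 5:snoipran {R}; 6:souloik {D,V}; 7:sturp {V}; 8:serpnois {V}.
Position 3: tagging it V would leave rule 2 unsatisfiable, so it must be R.
Position 6: tagging it V would leave rule 3 unsatisfiable, so it must be D.
Position 1: tagging it V would leave rule 4 unsatisfiable, so it must be R.
Position 2: tagging it V would leave rule 4 unsatisfiable, so it must be R.
That leaves exactly one tagging: R R R D R D V V.
Verifying each rule — rule 1 holds; rule 2 holds; rule 3 holds; rule 4 holds; rule 5 holds.

R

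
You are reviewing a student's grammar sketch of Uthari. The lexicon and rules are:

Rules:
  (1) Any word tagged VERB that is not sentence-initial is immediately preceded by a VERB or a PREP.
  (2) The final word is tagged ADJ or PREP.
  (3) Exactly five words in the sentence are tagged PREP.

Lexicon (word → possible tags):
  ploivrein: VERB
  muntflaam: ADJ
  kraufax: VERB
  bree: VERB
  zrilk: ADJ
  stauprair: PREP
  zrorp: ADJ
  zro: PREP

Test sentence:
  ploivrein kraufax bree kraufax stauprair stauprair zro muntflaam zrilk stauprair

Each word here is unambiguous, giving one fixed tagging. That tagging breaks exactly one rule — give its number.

3

Fixed tagging: VERB VERB VERB VERB PREP PREP PREP ADJ ADJ PREP.
Checking each rule: R1 holds, R2 holds, R3 violated.
Only rule 3 fails.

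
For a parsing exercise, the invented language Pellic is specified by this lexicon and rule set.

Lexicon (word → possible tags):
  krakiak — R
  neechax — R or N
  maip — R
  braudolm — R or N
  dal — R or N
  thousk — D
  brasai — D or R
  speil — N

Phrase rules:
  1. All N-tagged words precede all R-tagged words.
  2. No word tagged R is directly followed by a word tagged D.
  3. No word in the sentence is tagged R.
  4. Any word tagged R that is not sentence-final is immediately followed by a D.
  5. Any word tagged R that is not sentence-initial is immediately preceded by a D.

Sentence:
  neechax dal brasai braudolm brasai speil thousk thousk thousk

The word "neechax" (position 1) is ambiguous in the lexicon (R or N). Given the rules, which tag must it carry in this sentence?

N

Candidates per position — 1:neechax {R,N}; 2:dal {R,N}; 3:brasai {D,R}; 4:braudolm {R,N}; 5:brasai {D,R}; 6:speil {N}; 7:thousk {D}; 8:thousk {D}; 9:thousk {D}.
Word 1 cannot be R — rule 1 would then fail for every completion. It is N.
Word 2 cannot be R — rule 1 would then fail for every completion. It is N.
Word 3 cannot be R — rule 1 would then fail for every completion. It is D.
Word 4 cannot be R — rule 1 would then fail for every completion. It is N.
Word 5 cannot be R — rule 1 would then fail for every completion. It is D.
The only consistent sequence is: N N D N D N D D D.
Rule-by-rule: rule 1 satisfied; rule 2 satisfied; rule 3 satisfied; rule 4 satisfied; rule 5 satisfied.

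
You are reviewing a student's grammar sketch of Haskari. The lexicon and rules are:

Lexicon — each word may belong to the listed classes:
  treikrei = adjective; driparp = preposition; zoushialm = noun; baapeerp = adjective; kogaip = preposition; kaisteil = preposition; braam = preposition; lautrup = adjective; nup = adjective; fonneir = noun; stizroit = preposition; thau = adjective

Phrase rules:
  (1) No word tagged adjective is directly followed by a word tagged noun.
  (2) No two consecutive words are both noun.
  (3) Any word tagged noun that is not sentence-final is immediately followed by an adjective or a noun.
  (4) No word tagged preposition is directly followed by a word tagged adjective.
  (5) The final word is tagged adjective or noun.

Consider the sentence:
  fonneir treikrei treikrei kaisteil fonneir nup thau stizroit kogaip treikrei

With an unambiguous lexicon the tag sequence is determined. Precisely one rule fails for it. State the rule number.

Fixed tagging: noun adjective adjective preposition noun adjective adjective preposition preposition adjective.
Rule check: R1 pass, R2 pass, R3 pass, R4 fail, R5 pass.
Only rule 4 fails.

4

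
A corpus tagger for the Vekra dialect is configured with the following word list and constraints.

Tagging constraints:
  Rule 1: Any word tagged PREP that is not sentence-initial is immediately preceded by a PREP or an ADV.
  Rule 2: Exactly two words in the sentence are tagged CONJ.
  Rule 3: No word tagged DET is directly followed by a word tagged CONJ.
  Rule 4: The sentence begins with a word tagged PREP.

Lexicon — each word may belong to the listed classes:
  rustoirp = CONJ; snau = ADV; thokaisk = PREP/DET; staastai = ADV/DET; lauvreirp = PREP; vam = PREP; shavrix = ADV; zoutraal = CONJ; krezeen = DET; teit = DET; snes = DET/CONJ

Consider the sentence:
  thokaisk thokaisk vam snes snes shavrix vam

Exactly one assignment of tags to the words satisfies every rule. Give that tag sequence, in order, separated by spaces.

PREP PREP PREP CONJ CONJ ADV PREP

Candidates per position — 1:thokaisk {PREP,DET}; 2:thokaisk {PREP,DET}; 3:vam {PREP}; 4:snes {DET,CONJ}; 5:snes {DET,CONJ}; 6:shavrix {ADV}; 7:vam {PREP}.
At position 1, choosing DET makes rule 1 impossible to satisfy; hence PREP.
At position 2, choosing DET makes rule 1 impossible to satisfy; hence PREP.
At position 4, choosing DET makes rule 2 impossible to satisfy; hence CONJ.
At position 5, choosing DET makes rule 2 impossible to satisfy; hence CONJ.
That leaves exactly one tagging: PREP PREP PREP CONJ CONJ ADV PREP.
Rule-by-rule: rule 1 ok; rule 2 ok; rule 3 ok; rule 4 ok.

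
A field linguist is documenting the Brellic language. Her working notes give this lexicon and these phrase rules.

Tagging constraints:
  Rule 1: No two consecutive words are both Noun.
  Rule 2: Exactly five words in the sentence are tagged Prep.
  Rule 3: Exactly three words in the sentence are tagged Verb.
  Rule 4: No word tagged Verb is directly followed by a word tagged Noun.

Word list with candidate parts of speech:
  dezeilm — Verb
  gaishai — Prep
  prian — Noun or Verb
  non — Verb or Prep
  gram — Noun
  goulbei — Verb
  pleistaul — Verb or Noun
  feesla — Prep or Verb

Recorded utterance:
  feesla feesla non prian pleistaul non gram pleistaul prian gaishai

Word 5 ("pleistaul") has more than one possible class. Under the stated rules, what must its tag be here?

Candidates per position — 1:feesla {Prep,Verb}; 2:feesla {Prep,Verb}; 3:non {Verb,Prep}; 4:prian {Noun,Verb}; 5:pleistaul {Verb,Noun}; 6:non {Verb,Prep}; 7:gram {Noun}; 8:pleistaul {Verb,Noun}; 9:prian {Noun,Verb}; 10:gaishai {Prep}.
If word 1 were Verb, no tagging could satisfy rule 2; so word 1 is Prep.
If word 2 were Verb, no tagging could satisfy rule 2; so word 2 is Prep.
If word 3 were Verb, no tagging could satisfy rule 2; so word 3 is Prep.
If word 6 were Verb, no tagging could satisfy rule 2; so word 6 is Prep.
If word 8 were Noun, no tagging could satisfy rule 1; so word 8 is Verb.
If word 9 were Noun, no tagging could satisfy rule 4; so word 9 is Verb.
Position 5: the remaining choice is settled jointly with positions 4 — only Verb at position 5 is part of a tagging that satisfies every rule.
The unique satisfying tagging is: Prep Prep Prep Noun Verb Prep Noun Verb Verb Prep.
Check: rule 1 satisfied; rule 2 satisfied; rule 3 satisfied; rule 4 satisfied.

Verb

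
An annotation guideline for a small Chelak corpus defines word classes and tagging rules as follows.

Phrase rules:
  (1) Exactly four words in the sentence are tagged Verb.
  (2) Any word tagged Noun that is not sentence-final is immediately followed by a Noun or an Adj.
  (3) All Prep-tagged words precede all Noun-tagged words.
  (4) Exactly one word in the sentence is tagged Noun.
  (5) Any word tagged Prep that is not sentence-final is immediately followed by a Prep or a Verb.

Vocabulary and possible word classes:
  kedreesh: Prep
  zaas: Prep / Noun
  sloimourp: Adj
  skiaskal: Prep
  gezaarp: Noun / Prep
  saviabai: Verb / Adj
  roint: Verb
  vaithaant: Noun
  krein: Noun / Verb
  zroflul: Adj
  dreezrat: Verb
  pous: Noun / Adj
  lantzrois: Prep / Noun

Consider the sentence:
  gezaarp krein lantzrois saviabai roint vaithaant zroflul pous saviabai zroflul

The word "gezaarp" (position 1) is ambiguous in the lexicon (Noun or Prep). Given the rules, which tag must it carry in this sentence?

Candidates per position — 1:gezaarp {Noun,Prep}; 2:krein {Noun,Verb}; 3:lantzrois {Prep,Noun}; 4:saviabai {Verb,Adj}; 5:roint {Verb}; 6:vaithaant {Noun}; 7:zroflul {Adj}; 8:pous {Noun,Adj}; 9:saviabai {Verb,Adj}; 10:zroflul {Adj}.
At position 1, choosing Noun makes rule 4 impossible to satisfy; hence Prep.
At position 2, choosing Noun makes rule 1 impossible to satisfy; hence Verb.
At position 3, choosing Noun makes rule 4 impossible to satisfy; hence Prep.
At position 4, choosing Adj makes rule 1 impossible to satisfy; hence Verb.
At position 8, choosing Noun makes rule 4 impossible to satisfy; hence Adj.
At position 9, choosing Adj makes rule 1 impossible to satisfy; hence Verb.
The only consistent sequence is: Prep Verb Prep Verb Verb Noun Adj Adj Verb Adj.
Verifying each rule — rule 1 ✓; rule 2 ✓; rule 3 ✓; rule 4 ✓; rule 5 ✓.

Prep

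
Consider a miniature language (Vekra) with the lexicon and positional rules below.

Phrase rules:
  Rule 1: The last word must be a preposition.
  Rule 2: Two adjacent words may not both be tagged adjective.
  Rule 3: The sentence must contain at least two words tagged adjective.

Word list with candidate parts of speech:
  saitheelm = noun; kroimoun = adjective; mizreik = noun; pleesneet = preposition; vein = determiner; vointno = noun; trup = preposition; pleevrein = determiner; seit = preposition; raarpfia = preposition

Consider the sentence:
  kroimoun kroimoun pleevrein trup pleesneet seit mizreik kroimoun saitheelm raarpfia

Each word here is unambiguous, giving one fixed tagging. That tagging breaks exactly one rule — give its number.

Fixed tagging: adjective adjective determiner preposition preposition preposition noun adjective noun preposition.
Checking each rule: R1 ok, R2 fails, R3 ok.
Only rule 2 fails.

2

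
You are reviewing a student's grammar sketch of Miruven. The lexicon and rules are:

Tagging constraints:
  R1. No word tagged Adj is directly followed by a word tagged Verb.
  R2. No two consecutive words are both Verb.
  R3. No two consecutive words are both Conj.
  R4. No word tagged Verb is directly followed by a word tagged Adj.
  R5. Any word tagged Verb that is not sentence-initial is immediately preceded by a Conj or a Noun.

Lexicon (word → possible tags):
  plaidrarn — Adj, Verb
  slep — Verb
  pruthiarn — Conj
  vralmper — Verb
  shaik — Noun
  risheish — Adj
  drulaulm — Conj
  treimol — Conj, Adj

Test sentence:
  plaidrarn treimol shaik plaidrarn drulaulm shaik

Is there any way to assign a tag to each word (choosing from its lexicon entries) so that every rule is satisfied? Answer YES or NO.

Candidates per position — 1:plaidrarn {Adj,Verb}; 2:treimol {Conj,Adj}; 3:shaik {Noun}; 4:plaidrarn {Adj,Verb}; 5:drulaulm {Conj}; 6:shaik {Noun}.
One satisfying assignment: Adj Conj Noun Verb Conj Noun.
Rule-by-rule: rule 1 holds; rule 2 holds; rule 3 holds; rule 4 holds; rule 5 holds.

YES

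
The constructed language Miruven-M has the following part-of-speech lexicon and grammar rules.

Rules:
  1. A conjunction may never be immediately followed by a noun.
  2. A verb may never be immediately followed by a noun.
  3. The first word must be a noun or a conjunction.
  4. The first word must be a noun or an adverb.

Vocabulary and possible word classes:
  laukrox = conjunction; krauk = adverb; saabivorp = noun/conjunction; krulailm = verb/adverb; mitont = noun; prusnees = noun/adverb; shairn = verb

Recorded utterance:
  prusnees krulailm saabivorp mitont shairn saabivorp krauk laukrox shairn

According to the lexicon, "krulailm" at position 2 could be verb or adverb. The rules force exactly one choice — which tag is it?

Candidates per position — 1:prusnees {noun,adverb}; 2:krulailm {verb,adverb}; 3:saabivorp {noun,conjunction}; 4:mitont {noun}; 5:shairn {verb}; 6:saabivorp {noun,conjunction}; 7:krauk {adverb}; 8:laukrox {conjunction}; 9:shairn {verb}.
Position 1: adverb is ruled out by rule 3; that leaves noun.
Position 3: conjunction is ruled out by rule 1; that leaves noun.
Position 6: noun is ruled out by rule 2; that leaves conjunction.
Position 2: verb is ruled out by rule 2; that leaves adverb.
So the tagging must be: noun adverb noun noun verb conjunction adverb conjunction verb.
Check: rule 1 satisfied; rule 2 satisfied; rule 3 satisfied; rule 4 satisfied.

adverb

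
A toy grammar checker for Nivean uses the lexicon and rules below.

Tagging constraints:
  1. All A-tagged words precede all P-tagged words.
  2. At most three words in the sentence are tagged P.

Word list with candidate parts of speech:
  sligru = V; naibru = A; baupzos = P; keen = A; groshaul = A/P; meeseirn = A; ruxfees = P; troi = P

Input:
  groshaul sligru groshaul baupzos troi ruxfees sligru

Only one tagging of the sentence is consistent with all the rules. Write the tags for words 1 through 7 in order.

Candidates per position — 1:groshaul {A,P}; 2:sligru {V}; 3:groshaul {A,P}; 4:baupzos {P}; 5:troi {P}; 6:ruxfees {P}; 7:sligru {V}.
At position 1, choosing P makes rule 2 impossible to satisfy; hence A.
At position 3, choosing P makes rule 2 impossible to satisfy; hence A.
The unique satisfying tagging is: A V A P P P V.
Check: rule 1 holds; rule 2 holds.

A V A P P P V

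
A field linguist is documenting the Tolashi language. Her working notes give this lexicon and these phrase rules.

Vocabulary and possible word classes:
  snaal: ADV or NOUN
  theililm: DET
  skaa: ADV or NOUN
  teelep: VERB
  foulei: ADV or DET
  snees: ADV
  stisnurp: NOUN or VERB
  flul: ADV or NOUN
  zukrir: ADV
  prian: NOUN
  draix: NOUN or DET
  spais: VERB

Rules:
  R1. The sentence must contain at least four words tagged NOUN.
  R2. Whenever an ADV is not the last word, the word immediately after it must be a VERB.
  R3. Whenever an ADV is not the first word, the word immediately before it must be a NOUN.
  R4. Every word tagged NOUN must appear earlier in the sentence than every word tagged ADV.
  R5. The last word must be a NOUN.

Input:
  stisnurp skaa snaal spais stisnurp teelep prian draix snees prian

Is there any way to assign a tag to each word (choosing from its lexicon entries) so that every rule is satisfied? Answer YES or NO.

Candidates per position — 1:stisnurp {NOUN,VERB}; 2:skaa {ADV,NOUN}; 3:snaal {ADV,NOUN}; 4:spais {VERB}; 5:stisnurp {NOUN,VERB}; 6:teelep {VERB}; 7:prian {NOUN}; 8:draix {NOUN,DET}; 9:snees {ADV}; 10:prian {NOUN}.
Rule 2 cannot be satisfied by any choice of tags from the lexicon.
So there is no consistent tagging.

NO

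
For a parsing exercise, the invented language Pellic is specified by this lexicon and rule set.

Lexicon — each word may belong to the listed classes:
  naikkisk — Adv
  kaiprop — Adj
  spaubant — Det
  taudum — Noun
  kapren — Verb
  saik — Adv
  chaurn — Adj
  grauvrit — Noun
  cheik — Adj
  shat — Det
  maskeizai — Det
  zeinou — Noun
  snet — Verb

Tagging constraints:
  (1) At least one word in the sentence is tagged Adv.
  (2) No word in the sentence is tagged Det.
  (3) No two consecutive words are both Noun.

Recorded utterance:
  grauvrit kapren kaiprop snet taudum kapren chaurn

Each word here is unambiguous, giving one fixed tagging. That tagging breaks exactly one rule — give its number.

Fixed tagging: Noun Verb Adj Verb Noun Verb Adj.
Checking each rule: R1 fails, R2 ok, R3 ok.
Only rule 1 fails.

1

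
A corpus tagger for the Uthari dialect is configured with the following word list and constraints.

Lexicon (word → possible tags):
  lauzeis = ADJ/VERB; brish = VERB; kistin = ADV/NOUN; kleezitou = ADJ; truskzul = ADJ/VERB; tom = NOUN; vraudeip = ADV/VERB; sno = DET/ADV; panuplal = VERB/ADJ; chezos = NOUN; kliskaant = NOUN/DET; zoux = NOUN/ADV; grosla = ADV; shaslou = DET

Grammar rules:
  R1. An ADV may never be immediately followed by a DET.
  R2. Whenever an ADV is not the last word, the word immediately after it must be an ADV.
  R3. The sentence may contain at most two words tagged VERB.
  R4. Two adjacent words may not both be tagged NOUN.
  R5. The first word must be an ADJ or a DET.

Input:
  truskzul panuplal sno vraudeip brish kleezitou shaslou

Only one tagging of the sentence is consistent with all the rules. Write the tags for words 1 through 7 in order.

ADJ ADJ DET VERB VERB ADJ DET

Candidates per position — 1:truskzul {ADJ,VERB}; 2:panuplal {VERB,ADJ}; 3:sno {DET,ADV}; 4:vraudeip {ADV,VERB}; 5:brish {VERB}; 6:kleezitou {ADJ}; 7:shaslou {DET}.
Position 1: VERB is ruled out by rule 5; that leaves ADJ.
Position 3: ADV is ruled out by rule 2; that leaves DET.
Position 4: ADV is ruled out by rule 2; that leaves VERB.
Position 2: VERB is ruled out by rule 3; that leaves ADJ.
The unique satisfying tagging is: ADJ ADJ DET VERB VERB ADJ DET.
Check: rule 1 holds; rule 2 holds; rule 3 holds; rule 4 holds; rule 5 holds.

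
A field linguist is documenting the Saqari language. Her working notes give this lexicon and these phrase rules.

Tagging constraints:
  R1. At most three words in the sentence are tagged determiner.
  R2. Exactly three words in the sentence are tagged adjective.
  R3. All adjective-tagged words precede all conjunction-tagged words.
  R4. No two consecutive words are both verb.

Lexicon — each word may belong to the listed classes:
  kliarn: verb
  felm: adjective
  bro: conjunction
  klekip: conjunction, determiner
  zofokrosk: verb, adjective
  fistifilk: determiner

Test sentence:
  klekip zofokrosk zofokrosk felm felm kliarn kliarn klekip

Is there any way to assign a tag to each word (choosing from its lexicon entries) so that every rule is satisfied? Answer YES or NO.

NO

Candidates per position — 1:klekip {conjunction,determiner}; 2:zofokrosk {verb,adjective}; 3:zofokrosk {verb,adjective}; 4:felm {adjective}; 5:felm {adjective}; 6:kliarn {verb}; 7:kliarn {verb}; 8:klekip {conjunction,determiner}.
Rule 4 cannot be satisfied by any choice of tags from the lexicon.
So there is no consistent tagging.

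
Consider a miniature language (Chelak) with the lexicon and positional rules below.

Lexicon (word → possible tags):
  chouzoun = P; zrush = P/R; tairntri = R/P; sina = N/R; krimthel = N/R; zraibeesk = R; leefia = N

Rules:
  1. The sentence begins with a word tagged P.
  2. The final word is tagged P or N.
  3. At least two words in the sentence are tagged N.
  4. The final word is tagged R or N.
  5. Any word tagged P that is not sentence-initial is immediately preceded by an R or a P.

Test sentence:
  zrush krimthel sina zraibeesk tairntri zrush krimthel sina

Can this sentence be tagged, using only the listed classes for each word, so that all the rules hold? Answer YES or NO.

Candidates per position — 1:zrush {P,R}; 2:krimthel {N,R}; 3:sina {N,R}; 4:zraibeesk {R}; 5:tairntri {R,P}; 6:zrush {P,R}; 7:krimthel {N,R}; 8:sina {N,R}.
One satisfying assignment: P N R R P R R N.
Check: rule 1 ok; rule 2 ok; rule 3 ok; rule 4 ok; rule 5 ok.

YES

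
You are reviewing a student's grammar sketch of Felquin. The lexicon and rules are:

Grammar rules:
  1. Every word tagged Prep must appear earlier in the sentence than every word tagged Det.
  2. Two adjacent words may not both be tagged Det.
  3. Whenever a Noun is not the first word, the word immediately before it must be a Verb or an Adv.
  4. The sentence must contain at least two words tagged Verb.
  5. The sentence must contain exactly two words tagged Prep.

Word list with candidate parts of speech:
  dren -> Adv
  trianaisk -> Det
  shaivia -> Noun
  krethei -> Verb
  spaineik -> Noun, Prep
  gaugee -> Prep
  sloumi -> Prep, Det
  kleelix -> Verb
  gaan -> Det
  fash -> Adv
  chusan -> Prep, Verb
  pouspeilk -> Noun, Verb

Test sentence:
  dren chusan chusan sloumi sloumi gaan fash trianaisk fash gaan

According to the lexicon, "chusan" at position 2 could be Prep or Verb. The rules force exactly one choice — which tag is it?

Verb

Candidates per position — 1:dren {Adv}; 2:chusan {Prep,Verb}; 3:chusan {Prep,Verb}; 4:sloumi {Prep,Det}; 5:sloumi {Prep,Det}; 6:gaan {Det}; 7:fash {Adv}; 8:trianaisk {Det}; 9:fash {Adv}; 10:gaan {Det}.
Position 2: tagging it Prep would leave rule 4 unsatisfiable, so it must be Verb.
Position 3: tagging it Prep would leave rule 4 unsatisfiable, so it must be Verb.
Position 4: tagging it Det would leave rule 5 unsatisfiable, so it must be Prep.
Position 5: tagging it Det would leave rule 2 unsatisfiable, so it must be Prep.
That leaves exactly one tagging: Adv Verb Verb Prep Prep Det Adv Det Adv Det.
Rule-by-rule: rule 1 ok; rule 2 ok; rule 3 ok; rule 4 ok; rule 5 ok.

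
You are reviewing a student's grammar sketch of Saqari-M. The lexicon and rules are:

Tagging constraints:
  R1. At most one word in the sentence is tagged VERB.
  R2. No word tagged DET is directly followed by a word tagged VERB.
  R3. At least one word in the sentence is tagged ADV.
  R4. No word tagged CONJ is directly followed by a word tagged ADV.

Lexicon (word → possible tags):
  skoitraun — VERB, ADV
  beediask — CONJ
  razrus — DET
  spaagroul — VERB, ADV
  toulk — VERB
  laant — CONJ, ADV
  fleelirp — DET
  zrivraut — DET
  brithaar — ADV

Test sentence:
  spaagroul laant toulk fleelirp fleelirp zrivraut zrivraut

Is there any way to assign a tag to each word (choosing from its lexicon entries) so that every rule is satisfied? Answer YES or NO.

Candidates per position — 1:spaagroul {VERB,ADV}; 2:laant {CONJ,ADV}; 3:toulk {VERB}; 4:fleelirp {DET}; 5:fleelirp {DET}; 6:zrivraut {DET}; 7:zrivraut {DET}.
One satisfying assignment: ADV ADV VERB DET DET DET DET.
Rule-by-rule: rule 1 satisfied; rule 2 satisfied; rule 3 satisfied; rule 4 satisfied.

YES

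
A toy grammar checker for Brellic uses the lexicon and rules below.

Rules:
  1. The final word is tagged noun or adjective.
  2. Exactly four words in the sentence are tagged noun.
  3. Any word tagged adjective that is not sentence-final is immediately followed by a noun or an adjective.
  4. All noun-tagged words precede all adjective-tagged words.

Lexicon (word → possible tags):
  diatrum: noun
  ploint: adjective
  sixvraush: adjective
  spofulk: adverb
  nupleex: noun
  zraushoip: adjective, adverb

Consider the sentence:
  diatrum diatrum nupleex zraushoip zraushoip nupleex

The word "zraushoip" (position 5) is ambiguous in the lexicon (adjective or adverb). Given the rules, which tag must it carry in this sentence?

adverb

Candidates per position — 1:diatrum {noun}; 2:diatrum {noun}; 3:nupleex {noun}; 4:zraushoip {adjective,adverb}; 5:zraushoip {adjective,adverb}; 6:nupleex {noun}.
If word 4 were adjective, no tagging could satisfy rule 4; so word 4 is adverb.
If word 5 were adjective, no tagging could satisfy rule 4; so word 5 is adverb.
That leaves exactly one tagging: noun noun noun adverb adverb noun.
Checking: rule 1 satisfied; rule 2 satisfied; rule 3 satisfied; rule 4 satisfied.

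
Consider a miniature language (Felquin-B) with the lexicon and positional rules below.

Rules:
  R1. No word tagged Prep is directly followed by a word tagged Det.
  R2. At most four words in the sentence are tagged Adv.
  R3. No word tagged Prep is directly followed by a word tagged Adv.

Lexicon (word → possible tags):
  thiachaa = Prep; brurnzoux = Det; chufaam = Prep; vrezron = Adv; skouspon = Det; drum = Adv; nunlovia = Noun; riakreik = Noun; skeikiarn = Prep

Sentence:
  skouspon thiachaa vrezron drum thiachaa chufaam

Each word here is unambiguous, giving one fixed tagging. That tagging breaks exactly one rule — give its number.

3

Fixed tagging: Det Prep Adv Adv Prep Prep.
Checking each rule: R1 ok, R2 ok, R3 fails.
Only rule 3 fails.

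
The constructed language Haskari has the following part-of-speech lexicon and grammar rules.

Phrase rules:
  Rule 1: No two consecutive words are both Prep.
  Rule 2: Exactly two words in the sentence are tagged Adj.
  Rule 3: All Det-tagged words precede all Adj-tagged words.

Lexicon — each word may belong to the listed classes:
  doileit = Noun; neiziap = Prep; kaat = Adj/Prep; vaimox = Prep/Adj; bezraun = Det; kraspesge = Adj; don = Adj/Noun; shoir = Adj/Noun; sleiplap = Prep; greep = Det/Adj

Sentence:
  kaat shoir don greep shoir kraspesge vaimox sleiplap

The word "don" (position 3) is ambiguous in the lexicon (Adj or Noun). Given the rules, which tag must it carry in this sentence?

Noun

Candidates per position — 1:kaat {Adj,Prep}; 2:shoir {Adj,Noun}; 3:don {Adj,Noun}; 4:greep {Det,Adj}; 5:shoir {Adj,Noun}; 6:kraspesge {Adj}; 7:vaimox {Prep,Adj}; 8:sleiplap {Prep}.
If word 7 were Prep, no tagging could satisfy rule 1; so word 7 is Adj.
If word 1 were Adj, no tagging could satisfy rule 2; so word 1 is Prep.
If word 2 were Adj, no tagging could satisfy rule 2; so word 2 is Noun.
If word 3 were Adj, no tagging could satisfy rule 2; so word 3 is Noun.
If word 4 were Adj, no tagging could satisfy rule 2; so word 4 is Det.
If word 5 were Adj, no tagging could satisfy rule 2; so word 5 is Noun.
The only consistent sequence is: Prep Noun Noun Det Noun Adj Adj Prep.
Rule-by-rule: rule 1 ✓; rule 2 ✓; rule 3 ✓.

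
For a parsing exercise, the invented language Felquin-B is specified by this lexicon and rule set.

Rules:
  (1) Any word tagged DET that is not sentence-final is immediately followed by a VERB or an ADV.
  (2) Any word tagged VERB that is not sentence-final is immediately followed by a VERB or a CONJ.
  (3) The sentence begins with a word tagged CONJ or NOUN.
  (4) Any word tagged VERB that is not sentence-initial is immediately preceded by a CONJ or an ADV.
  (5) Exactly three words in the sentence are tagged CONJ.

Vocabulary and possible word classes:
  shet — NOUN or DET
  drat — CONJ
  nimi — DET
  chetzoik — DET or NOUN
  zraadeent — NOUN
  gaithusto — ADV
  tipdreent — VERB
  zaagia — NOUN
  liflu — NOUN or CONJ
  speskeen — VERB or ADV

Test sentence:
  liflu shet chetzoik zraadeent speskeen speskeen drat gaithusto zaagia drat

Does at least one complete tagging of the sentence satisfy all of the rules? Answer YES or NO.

YES

Candidates per position — 1:liflu {NOUN,CONJ}; 2:shet {NOUN,DET}; 3:chetzoik {DET,NOUN}; 4:zraadeent {NOUN}; 5:speskeen {VERB,ADV}; 6:speskeen {VERB,ADV}; 7:drat {CONJ}; 8:gaithusto {ADV}; 9:zaagia {NOUN}; 10:drat {CONJ}.
One satisfying assignment: CONJ NOUN NOUN NOUN ADV ADV CONJ ADV NOUN CONJ.
Checking: rule 1 satisfied; rule 2 satisfied; rule 3 satisfied; rule 4 satisfied; rule 5 satisfied.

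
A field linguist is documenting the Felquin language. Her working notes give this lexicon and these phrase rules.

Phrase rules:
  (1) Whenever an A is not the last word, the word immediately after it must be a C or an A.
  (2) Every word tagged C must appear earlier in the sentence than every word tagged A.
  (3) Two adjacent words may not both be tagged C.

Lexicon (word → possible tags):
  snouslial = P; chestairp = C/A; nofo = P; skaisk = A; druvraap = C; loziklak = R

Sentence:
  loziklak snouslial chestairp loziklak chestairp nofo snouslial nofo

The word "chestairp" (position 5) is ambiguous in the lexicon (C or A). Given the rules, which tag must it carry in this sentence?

C

Candidates per position — 1:loziklak {R}; 2:snouslial {P}; 3:chestairp {C,A}; 4:loziklak {R}; 5:chestairp {C,A}; 6:nofo {P}; 7:snouslial {P}; 8:nofo {P}.
Position 3: A is ruled out by rule 1; that leaves C.
Position 5: A is ruled out by rule 1; that leaves C.
That leaves exactly one tagging: R P C R C P P P.
Checking: rule 1 ✓; rule 2 ✓; rule 3 ✓.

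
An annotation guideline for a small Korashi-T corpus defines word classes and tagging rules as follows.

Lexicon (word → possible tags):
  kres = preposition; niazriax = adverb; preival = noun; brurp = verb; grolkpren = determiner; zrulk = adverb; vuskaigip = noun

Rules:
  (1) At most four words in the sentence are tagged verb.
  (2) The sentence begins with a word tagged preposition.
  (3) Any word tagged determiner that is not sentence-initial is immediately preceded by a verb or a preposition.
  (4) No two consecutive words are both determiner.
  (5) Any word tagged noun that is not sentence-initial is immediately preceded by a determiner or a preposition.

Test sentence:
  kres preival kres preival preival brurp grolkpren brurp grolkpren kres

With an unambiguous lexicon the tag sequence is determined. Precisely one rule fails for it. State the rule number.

Fixed tagging: preposition noun preposition noun noun verb determiner verb determiner preposition.
Rule check: R1 ok, R2 ok, R3 ok, R4 ok, R5 fails.
Only rule 5 fails.

5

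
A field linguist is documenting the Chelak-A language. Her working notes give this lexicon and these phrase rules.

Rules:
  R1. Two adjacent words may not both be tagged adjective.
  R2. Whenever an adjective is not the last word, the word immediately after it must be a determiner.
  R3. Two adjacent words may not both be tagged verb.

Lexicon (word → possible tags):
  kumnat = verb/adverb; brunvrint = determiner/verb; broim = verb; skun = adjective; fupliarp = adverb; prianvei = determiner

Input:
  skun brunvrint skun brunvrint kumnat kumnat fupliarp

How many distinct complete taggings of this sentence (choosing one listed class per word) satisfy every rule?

Candidates per position — 1:skun {adjective}; 2:brunvrint {determiner,verb}; 3:skun {adjective}; 4:brunvrint {determiner,verb}; 5:kumnat {verb,adverb}; 6:kumnat {verb,adverb}; 7:fupliarp {adverb}.
There are 16 candidate sequences in total.
The sequences that satisfy every rule: adjective determiner adjective determiner verb adverb adverb; adjective determiner adjective determiner adverb verb adverb; adjective determiner adjective determiner adverb adverb adverb.
Count = 3.

3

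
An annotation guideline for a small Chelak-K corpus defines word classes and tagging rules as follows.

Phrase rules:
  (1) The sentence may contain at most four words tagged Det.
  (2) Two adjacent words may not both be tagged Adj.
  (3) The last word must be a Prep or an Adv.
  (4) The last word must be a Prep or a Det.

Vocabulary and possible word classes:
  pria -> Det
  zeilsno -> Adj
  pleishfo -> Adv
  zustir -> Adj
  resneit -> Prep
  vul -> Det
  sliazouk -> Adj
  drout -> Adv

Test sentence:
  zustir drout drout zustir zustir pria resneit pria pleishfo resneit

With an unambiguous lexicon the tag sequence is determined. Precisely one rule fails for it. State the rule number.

2

Fixed tagging: Adj Adv Adv Adj Adj Det Prep Det Adv Prep.
Checking each rule: R1 pass, R2 fail, R3 pass, R4 pass.
Only rule 2 fails.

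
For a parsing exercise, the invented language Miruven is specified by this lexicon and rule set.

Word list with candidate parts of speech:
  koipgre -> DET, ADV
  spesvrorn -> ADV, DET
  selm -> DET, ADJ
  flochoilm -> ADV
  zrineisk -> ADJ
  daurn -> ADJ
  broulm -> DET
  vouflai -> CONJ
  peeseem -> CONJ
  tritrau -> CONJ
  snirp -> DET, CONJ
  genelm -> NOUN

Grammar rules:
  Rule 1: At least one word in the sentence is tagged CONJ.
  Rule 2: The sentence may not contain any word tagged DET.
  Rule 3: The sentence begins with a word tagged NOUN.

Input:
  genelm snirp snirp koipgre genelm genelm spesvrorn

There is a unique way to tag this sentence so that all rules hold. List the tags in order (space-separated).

Candidates per position — 1:genelm {NOUN}; 2:snirp {DET,CONJ}; 3:snirp {DET,CONJ}; 4:koipgre {DET,ADV}; 5:genelm {NOUN}; 6:genelm {NOUN}; 7:spesvrorn {ADV,DET}.
If word 2 were DET, no tagging could satisfy rule 2; so word 2 is CONJ.
If word 3 were DET, no tagging could satisfy rule 2; so word 3 is CONJ.
If word 4 were DET, no tagging could satisfy rule 2; so word 4 is ADV.
If word 7 were DET, no tagging could satisfy rule 2; so word 7 is ADV.
The only consistent sequence is: NOUN CONJ CONJ ADV NOUN NOUN ADV.
Checking: rule 1 ✓; rule 2 ✓; rule 3 ✓.

NOUN CONJ CONJ ADV NOUN NOUN ADV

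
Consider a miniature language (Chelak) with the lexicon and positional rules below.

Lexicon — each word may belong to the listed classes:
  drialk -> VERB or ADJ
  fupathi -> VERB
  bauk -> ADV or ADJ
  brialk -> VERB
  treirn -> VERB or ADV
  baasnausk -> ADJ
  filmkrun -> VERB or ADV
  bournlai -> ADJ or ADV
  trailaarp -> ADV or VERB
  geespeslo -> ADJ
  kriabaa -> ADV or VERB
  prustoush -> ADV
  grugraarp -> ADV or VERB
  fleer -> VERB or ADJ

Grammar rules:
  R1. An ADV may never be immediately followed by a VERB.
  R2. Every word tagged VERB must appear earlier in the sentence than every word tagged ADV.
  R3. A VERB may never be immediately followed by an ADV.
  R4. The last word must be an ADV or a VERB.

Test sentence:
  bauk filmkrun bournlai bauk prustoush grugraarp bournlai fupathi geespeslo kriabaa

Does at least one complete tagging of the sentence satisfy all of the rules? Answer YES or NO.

Candidates per position — 1:bauk {ADV,ADJ}; 2:filmkrun {VERB,ADV}; 3:bournlai {ADJ,ADV}; 4:bauk {ADV,ADJ}; 5:prustoush {ADV}; 6:grugraarp {ADV,VERB}; 7:bournlai {ADJ,ADV}; 8:fupathi {VERB}; 9:geespeslo {ADJ}; 10:kriabaa {ADV,VERB}.
Rule 2 cannot be satisfied by any choice of tags from the lexicon.
So there is no consistent tagging.

NO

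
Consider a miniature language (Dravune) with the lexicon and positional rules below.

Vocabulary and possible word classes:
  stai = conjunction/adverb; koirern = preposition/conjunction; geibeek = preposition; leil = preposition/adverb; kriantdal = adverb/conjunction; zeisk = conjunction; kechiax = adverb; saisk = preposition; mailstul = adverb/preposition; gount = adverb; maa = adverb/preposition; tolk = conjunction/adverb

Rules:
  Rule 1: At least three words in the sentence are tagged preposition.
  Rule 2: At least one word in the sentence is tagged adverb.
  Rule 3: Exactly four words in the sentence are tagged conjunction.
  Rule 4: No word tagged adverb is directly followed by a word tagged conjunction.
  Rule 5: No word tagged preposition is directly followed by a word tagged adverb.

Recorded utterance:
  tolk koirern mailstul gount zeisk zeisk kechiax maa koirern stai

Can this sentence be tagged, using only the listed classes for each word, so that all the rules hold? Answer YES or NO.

NO

Candidates per position — 1:tolk {conjunction,adverb}; 2:koirern {preposition,conjunction}; 3:mailstul {adverb,preposition}; 4:gount {adverb}; 5:zeisk {conjunction}; 6:zeisk {conjunction}; 7:kechiax {adverb}; 8:maa {adverb,preposition}; 9:koirern {preposition,conjunction}; 10:stai {conjunction,adverb}.
Rule 4 cannot be satisfied by any choice of tags from the lexicon.
So there is no consistent tagging.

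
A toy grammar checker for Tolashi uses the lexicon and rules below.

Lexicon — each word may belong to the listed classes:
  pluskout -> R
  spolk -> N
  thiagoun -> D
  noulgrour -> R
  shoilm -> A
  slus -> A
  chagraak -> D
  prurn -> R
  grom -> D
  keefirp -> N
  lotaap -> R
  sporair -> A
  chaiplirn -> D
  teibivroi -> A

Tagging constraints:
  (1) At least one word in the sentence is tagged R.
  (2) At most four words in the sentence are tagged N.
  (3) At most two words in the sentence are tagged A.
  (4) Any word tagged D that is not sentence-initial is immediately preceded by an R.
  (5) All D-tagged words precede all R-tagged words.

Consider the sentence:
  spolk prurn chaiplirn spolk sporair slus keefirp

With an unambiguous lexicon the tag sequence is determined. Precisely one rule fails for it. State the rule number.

Fixed tagging: N R D N A A N.
Applying the rules: R1 holds, R2 holds, R3 holds, R4 holds, R5 violated.
Only rule 5 fails.

5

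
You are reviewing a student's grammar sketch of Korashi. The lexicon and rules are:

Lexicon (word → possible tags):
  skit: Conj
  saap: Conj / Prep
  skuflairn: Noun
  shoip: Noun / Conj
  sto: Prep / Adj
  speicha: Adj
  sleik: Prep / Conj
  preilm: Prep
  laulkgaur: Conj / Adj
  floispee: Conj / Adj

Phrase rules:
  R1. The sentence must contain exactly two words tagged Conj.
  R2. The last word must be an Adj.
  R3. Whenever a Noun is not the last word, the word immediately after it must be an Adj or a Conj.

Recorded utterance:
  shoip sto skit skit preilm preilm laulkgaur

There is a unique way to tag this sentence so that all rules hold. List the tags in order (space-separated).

Noun Adj Conj Conj Prep Prep Adj

Candidates per position — 1:shoip {Noun,Conj}; 2:sto {Prep,Adj}; 3:skit {Conj}; 4:skit {Conj}; 5:preilm {Prep}; 6:preilm {Prep}; 7:laulkgaur {Conj,Adj}.
At position 1, choosing Conj makes rule 1 impossible to satisfy; hence Noun.
At position 2, choosing Prep makes rule 3 impossible to satisfy; hence Adj.
At position 7, choosing Conj makes rule 1 impossible to satisfy; hence Adj.
So the tagging must be: Noun Adj Conj Conj Prep Prep Adj.
Rule-by-rule: rule 1 holds; rule 2 holds; rule 3 holds.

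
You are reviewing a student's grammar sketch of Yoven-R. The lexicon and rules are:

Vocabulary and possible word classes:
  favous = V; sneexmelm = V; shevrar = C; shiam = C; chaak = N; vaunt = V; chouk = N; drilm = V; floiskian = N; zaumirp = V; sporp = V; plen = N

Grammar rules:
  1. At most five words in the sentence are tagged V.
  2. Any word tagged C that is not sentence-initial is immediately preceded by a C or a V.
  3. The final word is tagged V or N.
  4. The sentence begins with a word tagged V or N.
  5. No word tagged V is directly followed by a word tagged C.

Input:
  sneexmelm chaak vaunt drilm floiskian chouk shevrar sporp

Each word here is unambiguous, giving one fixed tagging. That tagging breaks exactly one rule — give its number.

2

Fixed tagging: V N V V N N C V.
Rule check: R1 pass, R2 fail, R3 pass, R4 pass, R5 pass.
Only rule 2 fails.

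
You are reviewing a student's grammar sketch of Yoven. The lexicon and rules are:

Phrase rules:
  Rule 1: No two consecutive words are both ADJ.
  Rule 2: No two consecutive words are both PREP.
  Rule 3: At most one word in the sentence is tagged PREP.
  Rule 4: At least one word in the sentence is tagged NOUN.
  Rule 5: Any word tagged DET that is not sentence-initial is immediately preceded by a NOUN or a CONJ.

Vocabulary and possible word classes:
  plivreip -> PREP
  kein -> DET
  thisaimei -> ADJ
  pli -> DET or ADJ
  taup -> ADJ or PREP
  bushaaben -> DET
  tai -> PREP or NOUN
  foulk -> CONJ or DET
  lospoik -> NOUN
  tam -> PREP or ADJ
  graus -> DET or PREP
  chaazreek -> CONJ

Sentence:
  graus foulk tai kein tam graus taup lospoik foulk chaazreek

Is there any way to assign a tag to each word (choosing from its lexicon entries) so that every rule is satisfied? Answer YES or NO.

YES

Candidates per position — 1:graus {DET,PREP}; 2:foulk {CONJ,DET}; 3:tai {PREP,NOUN}; 4:kein {DET}; 5:tam {PREP,ADJ}; 6:graus {DET,PREP}; 7:taup {ADJ,PREP}; 8:lospoik {NOUN}; 9:foulk {CONJ,DET}; 10:chaazreek {CONJ}.
One satisfying assignment: DET CONJ NOUN DET ADJ PREP ADJ NOUN DET CONJ.
Checking: rule 1 ✓; rule 2 ✓; rule 3 ✓; rule 4 ✓; rule 5 ✓.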